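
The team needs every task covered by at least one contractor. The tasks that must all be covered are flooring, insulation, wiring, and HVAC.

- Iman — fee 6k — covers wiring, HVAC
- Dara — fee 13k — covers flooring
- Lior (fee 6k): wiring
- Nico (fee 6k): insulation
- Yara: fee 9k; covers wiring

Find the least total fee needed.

Choose Iman, Dara, and Nico: together they cover flooring, insulation, wiring, HVAC — every task.
Total fee: 6 + 13 + 6 = 25.
No cover costs less than 25.

25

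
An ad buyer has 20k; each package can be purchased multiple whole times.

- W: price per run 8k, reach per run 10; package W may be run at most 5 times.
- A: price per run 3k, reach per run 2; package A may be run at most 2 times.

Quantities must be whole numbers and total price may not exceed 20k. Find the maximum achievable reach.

22

Take 2×W and 1×A: price 19 ≤ 20, reach 2·10 + 1·2 = 22.
No other integer combination yields more.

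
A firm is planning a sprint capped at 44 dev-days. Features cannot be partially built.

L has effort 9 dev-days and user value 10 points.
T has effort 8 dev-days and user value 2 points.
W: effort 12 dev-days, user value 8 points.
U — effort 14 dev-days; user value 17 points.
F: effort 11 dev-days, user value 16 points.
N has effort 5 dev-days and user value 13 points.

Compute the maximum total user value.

Take L, U, F, and N: effort 9 + 14 + 11 + 5 = 39 ≤ 44, user value 10 + 17 + 16 + 13 = 56.
No other feasible combination does better.

56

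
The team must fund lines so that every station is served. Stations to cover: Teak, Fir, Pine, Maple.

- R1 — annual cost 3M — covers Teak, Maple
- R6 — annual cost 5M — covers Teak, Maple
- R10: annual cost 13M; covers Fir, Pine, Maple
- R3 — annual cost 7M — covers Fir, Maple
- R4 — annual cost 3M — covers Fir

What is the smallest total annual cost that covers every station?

16

This is an integer covering problem.
The greedy cost-per-new-station heuristic would pick R1, R4, and R10 for 19, but a cheaper cover exists.
Choose R1 and R10: together they cover Teak, Fir, Pine, Maple — every station.
Total annual cost: 3 + 13 = 16.
No cover costs less than 16.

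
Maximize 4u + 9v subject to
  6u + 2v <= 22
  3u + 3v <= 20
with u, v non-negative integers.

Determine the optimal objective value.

(u,v)=(0,6): 6·0+2·6=12≤22, 3·0+3·6=18≤20, objective 54.
(u,v)=(1,5): 6·1+2·5=16≤22, 3·1+3·5=18≤20, objective 49.
(u,v)=(0,5): 6·0+2·5=10≤22, 3·0+3·5=15≤20, objective 45.
The best lattice point is (0,6), giving 54.

54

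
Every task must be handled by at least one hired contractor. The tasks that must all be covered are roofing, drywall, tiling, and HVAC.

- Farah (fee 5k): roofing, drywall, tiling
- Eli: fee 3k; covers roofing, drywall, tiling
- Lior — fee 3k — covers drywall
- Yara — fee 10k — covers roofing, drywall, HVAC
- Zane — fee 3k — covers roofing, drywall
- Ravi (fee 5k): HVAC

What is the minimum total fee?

8

Choose Eli and Ravi: together they cover roofing, drywall, tiling, HVAC — every task.
Total fee: 3 + 5 = 8.
No cover costs less than 8.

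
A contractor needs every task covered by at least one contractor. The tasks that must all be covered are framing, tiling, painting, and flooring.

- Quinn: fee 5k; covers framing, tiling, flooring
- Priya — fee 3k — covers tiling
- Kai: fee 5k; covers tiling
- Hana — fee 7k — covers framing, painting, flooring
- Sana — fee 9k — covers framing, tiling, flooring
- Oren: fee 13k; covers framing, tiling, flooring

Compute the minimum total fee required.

10

The greedy cost-per-new-task heuristic would pick Quinn and Hana for 12, but a cheaper cover exists.
Choose Priya and Hana: together they cover framing, tiling, painting, flooring — every task.
Total fee: 3 + 7 = 10.
No cover costs less than 10.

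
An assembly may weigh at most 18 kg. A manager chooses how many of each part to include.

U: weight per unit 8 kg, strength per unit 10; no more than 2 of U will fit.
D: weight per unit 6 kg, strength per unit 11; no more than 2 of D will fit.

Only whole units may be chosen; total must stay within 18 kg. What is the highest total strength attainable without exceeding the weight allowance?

22

Take 2×D: weight 12 ≤ 18, strength 2·11 = 22.
D has the best ratio (11/6) and is taken to its limit of 2; remaining capacity is filled optimally with the others.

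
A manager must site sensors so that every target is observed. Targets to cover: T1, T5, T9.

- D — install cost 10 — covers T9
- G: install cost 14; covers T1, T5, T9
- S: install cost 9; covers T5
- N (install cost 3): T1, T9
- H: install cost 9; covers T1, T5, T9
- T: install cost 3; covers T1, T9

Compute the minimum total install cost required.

9

H alone covers T1, T5, T9 — every target.
Total install cost: 9.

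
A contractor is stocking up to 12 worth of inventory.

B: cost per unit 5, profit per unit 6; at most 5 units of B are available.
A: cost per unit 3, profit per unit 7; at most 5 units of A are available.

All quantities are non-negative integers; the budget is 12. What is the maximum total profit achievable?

28

A has the best ratio (7/3); taking only A gives at most 4×7 = 28 (stopped by the cost limit).
Optimal: 4×A: cost 12 ≤ 12, profit 4·7 = 28.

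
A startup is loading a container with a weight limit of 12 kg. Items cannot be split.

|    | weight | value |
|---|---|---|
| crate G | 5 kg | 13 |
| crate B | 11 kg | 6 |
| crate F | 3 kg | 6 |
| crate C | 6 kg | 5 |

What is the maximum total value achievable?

This is a 0-1 knapsack instance.
crate G: weight 5 ≤ 12, value 13.
crate G + crate C: weight 5 + 6 = 11 ≤ 12, value 13 + 5 = 18.
crate G + crate F: weight 5 + 3 = 8 ≤ 12, value 13 + 6 = 19.
Best is crate G and crate F with total value 19.

19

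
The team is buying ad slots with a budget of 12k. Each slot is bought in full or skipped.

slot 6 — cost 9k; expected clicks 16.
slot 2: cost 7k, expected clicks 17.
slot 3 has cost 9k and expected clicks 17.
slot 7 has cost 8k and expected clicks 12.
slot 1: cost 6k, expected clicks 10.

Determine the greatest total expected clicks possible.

17

Allowing fractional choices, the relaxed optimum would be about 26.4, but ad slots are indivisible.
slot 2: cost 7 ≤ 12, expected clicks 17.
slot 3: cost 9 ≤ 12, expected clicks 17.
The maximum expected clicks is 17; one optimal choice is slot 2.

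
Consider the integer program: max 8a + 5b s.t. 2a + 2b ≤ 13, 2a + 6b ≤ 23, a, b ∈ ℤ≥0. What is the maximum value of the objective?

The continuous relaxation peaks at (6.5, 0) with value 52.00; rounding to a feasible lattice point costs some objective.
(a,b)=(6,0): 2·6+2·0=12≤13, 2·6+6·0=12≤23, objective 48.
(a,b)=(5,1): 2·5+2·1=12≤13, 2·5+6·1=16≤23, objective 45.
(a,b)=(5,0): 2·5+2·0=10≤13, 2·5+6·0=10≤23, objective 40.
The best lattice point is (6,0), giving 48.

48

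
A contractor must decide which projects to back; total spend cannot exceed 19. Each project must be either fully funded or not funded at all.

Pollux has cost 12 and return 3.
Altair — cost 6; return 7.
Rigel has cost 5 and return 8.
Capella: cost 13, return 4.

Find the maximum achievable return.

15

Altair + Rigel: cost 6 + 5 = 11 ≤ 19, return 7 + 8 = 15.
Pollux + Rigel: cost 12 + 5 = 17 ≤ 19, return 3 + 8 = 11.
Rigel + Capella: cost 5 + 13 = 18 ≤ 19, return 8 + 4 = 12.
Best is Altair and Rigel with total return 15.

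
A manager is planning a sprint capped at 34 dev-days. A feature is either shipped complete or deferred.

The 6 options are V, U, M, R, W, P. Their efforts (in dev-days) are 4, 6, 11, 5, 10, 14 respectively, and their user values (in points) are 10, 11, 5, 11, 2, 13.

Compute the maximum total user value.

Allowing fractional choices, the relaxed optimum would be about 47.3, but features are indivisible.
V + U + R + P: effort 4 + 6 + 5 + 14 = 29 ≤ 34, user value 10 + 11 + 11 + 13 = 45.
V + M + R + P: effort 4 + 11 + 5 + 14 = 34 ≤ 34, user value 10 + 5 + 11 + 13 = 39.
V + U + M + R: effort 4 + 6 + 11 + 5 = 26 ≤ 34, user value 10 + 11 + 5 + 11 = 37.
Best is V, U, R, and P with total user value 45.

45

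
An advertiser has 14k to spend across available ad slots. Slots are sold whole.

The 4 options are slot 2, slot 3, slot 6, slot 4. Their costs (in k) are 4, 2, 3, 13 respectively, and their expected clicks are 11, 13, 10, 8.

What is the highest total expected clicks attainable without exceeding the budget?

slot 3 + slot 6: cost 2 + 3 = 5 ≤ 14, expected clicks 13 + 10 = 23.
slot 2 + slot 3 + slot 6: cost 4 + 2 + 3 = 9 ≤ 14, expected clicks 11 + 13 + 10 = 34.
slot 2 + slot 3: cost 4 + 2 = 6 ≤ 14, expected clicks 11 + 13 = 24.
Best is slot 2, slot 3, and slot 6 with total expected clicks 34.

34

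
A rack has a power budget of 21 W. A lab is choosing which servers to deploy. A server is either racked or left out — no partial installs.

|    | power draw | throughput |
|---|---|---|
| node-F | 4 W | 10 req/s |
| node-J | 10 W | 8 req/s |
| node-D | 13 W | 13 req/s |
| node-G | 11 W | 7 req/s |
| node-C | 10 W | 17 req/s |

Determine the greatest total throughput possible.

Take node-F and node-C: power draw 4 + 10 = 14 ≤ 21, throughput 10 + 17 = 27.
No other feasible combination does better.

27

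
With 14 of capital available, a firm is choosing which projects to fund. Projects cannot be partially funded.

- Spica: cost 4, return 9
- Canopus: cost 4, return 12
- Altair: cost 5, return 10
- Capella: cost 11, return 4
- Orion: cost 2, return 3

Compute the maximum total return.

Treat it as a binary knapsack problem.
Take Spica, Canopus, and Altair: cost 4 + 4 + 5 = 13 ≤ 14, return 9 + 12 + 10 = 31.
No other feasible combination does better.

31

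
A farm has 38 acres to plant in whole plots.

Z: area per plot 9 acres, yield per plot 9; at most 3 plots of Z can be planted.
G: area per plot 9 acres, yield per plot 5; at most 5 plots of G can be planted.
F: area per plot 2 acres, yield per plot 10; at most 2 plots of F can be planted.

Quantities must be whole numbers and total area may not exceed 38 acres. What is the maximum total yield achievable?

47

2×Z, 1×G, and 2×F: area 31 ≤ 38, yield 2·9 + 1·5 + 2·10 = 43.
3×Z and 2×F: area 31 ≤ 38, yield 3·9 + 2·10 = 47.
Best is 47.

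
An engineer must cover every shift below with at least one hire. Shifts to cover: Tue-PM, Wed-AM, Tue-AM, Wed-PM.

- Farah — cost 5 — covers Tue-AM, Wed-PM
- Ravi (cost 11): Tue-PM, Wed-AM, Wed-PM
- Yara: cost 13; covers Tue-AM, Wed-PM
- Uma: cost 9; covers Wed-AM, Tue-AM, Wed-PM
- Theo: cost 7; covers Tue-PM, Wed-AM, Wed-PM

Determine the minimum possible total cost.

12

Choose Farah and Theo: together they cover Tue-PM, Wed-AM, Tue-AM, Wed-PM — every shift.
Total cost: 5 + 7 = 12.
No cover costs less than 12.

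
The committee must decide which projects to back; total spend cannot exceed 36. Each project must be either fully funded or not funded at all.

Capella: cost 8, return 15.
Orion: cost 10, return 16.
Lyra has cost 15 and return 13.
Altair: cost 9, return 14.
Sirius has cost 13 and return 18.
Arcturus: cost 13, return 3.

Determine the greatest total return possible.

Capella + Orion + Sirius: cost 8 + 10 + 13 = 31 ≤ 36, return 15 + 16 + 18 = 49.
Orion + Altair + Sirius: cost 10 + 9 + 13 = 32 ≤ 36, return 16 + 14 + 18 = 48.
Best is Capella, Orion, and Sirius with total return 49.

49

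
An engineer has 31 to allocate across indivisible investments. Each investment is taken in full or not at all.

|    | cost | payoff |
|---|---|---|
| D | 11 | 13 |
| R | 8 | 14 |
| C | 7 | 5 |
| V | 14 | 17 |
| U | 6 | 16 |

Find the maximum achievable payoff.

Allowing fractional choices, the relaxed optimum would be about 50.5, but investments are indivisible.
D + V + U: cost 11 + 14 + 6 = 31 ≤ 31, payoff 13 + 17 + 16 = 46.
R + V + U: cost 8 + 14 + 6 = 28 ≤ 31, payoff 14 + 17 + 16 = 47.
D + R + U: cost 11 + 8 + 6 = 25 ≤ 31, payoff 13 + 14 + 16 = 43.
Best is R, V, and U with total payoff 47.

47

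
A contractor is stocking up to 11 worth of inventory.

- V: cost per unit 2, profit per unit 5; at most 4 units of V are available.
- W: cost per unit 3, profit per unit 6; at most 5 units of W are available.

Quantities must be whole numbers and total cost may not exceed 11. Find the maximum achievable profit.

26

Take 4×V and 1×W: cost 11 ≤ 11, profit 4·5 + 1·6 = 26.
V has the best ratio (5/2) and is taken to its limit of 4; remaining capacity is filled optimally with the others.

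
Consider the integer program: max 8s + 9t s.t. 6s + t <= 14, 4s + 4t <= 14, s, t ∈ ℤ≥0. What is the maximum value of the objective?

27

Relaxing integrality, the LP optimum is 31.50 at (s,t) = (0, 3.5), which is not an integer point.
(s,t)=(0,3): 6·0+1·3=3≤14, 4·0+4·3=12≤14, objective 27.
(s,t)=(1,2): 6·1+1·2=8≤14, 4·1+4·2=12≤14, objective 26.
(s,t)=(0,2): 6·0+1·2=2≤14, 4·0+4·2=8≤14, objective 18.
The best lattice point is (0,3), giving 27.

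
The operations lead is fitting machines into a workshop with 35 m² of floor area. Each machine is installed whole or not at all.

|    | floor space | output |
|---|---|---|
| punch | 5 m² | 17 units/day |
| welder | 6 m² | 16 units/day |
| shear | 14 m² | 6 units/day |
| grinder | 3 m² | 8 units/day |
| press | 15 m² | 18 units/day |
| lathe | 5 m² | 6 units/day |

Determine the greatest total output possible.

This is an integer program with binary decision variables.
punch + welder + press + lathe: floor space 5 + 6 + 15 + 5 = 31 ≤ 35, output 17 + 16 + 18 + 6 = 57.
punch + welder + grinder + press: floor space 5 + 6 + 3 + 15 = 29 ≤ 35, output 17 + 16 + 8 + 18 = 59.
punch + welder + grinder + press + lathe: floor space 5 + 6 + 3 + 15 + 5 = 34 ≤ 35, output 17 + 16 + 8 + 18 + 6 = 65.
Best is punch, welder, grinder, press, and lathe with total output 65.

65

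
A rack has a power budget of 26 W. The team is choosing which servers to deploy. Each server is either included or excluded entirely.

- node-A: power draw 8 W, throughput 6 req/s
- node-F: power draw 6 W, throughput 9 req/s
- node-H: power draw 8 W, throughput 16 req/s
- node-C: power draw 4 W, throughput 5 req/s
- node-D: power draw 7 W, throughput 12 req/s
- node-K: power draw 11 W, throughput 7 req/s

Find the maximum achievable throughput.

Treat it as a binary knapsack problem.
node-F + node-H + node-C + node-D: power draw 6 + 8 + 4 + 7 = 25 ≤ 26, throughput 9 + 16 + 5 + 12 = 42.
node-F + node-H + node-D: power draw 6 + 8 + 7 = 21 ≤ 26, throughput 9 + 16 + 12 = 37.
node-A + node-F + node-H + node-C: power draw 8 + 6 + 8 + 4 = 26 ≤ 26, throughput 6 + 9 + 16 + 5 = 36.
Best is node-F, node-H, node-C, and node-D with total throughput 42.

42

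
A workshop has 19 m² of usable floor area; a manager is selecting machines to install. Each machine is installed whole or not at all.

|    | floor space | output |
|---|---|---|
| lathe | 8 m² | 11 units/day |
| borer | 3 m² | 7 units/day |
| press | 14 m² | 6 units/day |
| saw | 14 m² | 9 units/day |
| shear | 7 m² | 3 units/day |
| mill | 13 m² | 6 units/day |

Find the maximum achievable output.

21

Allowing fractional choices, the relaxed optimum would be about 23.1, but machines are indivisible.
lathe + borer: floor space 8 + 3 = 11 ≤ 19, output 11 + 7 = 18.
lathe + borer + shear: floor space 8 + 3 + 7 = 18 ≤ 19, output 11 + 7 + 3 = 21.
borer + saw: floor space 3 + 14 = 17 ≤ 19, output 7 + 9 = 16.
Best is lathe, borer, and shear with total output 21.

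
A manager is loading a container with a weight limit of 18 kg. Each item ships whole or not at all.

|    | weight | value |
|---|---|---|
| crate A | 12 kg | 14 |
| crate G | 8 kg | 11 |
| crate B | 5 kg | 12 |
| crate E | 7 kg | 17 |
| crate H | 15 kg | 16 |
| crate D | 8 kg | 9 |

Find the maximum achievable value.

29

Allowing fractional choices, the relaxed optimum would be about 37.2, but items are indivisible.
crate B + crate E: weight 5 + 7 = 12 ≤ 18, value 12 + 17 = 29.
crate G + crate E: weight 8 + 7 = 15 ≤ 18, value 11 + 17 = 28.
Best is crate B and crate E with total value 29.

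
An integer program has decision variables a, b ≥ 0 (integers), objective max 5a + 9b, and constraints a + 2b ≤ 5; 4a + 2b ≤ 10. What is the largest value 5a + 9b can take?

(a,b)=(1,2): 1·1+2·2=5≤5, 4·1+2·2=8≤10, objective 23.
(a,b)=(2,1): 1·2+2·1=4≤5, 4·2+2·1=10≤10, objective 19.
(a,b)=(0,2): 1·0+2·2=4≤5, 4·0+2·2=4≤10, objective 18.
No feasible integer point exceeds 23.

23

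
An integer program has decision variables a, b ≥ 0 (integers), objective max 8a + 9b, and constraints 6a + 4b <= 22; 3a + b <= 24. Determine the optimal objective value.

The continuous relaxation peaks at (0, 5.5) with value 49.50; rounding to a feasible lattice point costs some objective.
(a,b)=(0,5): 6·0+4·5=20≤22, 3·0+1·5=5≤24, objective 45.
(a,b)=(1,4): 6·1+4·4=22≤22, 3·1+1·4=7≤24, objective 44.
(a,b)=(0,4): 6·0+4·4=16≤22, 3·0+1·4=4≤24, objective 36.
Maximum is 45 at (a,b)=(0,5).

45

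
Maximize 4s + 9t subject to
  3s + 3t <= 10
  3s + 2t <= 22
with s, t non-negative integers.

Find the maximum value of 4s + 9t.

27

The continuous relaxation peaks at (0, 3.33) with value 30.00; rounding to a feasible lattice point costs some objective.
(s,t)=(0,3) is feasible, giving 27.
(s,t)=(1,2) is feasible, giving 22.
(s,t)=(0,2) is feasible, giving 18.
The best lattice point is (0,3), giving 27.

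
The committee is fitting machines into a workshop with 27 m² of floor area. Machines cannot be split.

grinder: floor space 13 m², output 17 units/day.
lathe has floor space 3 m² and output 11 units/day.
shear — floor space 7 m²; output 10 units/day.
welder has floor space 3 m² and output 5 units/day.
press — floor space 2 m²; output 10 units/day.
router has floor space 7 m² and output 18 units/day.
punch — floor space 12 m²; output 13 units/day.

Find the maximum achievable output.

Allowing fractional choices, the relaxed optimum would be about 60.5, but machines are indivisible.
lathe + welder + press + router + punch: floor space 3 + 3 + 2 + 7 + 12 = 27 ≤ 27, output 11 + 5 + 10 + 18 + 13 = 57.
grinder + lathe + press + router: floor space 13 + 3 + 2 + 7 = 25 ≤ 27, output 17 + 11 + 10 + 18 = 56.
Best is lathe, welder, press, router, and punch with total output 57.

57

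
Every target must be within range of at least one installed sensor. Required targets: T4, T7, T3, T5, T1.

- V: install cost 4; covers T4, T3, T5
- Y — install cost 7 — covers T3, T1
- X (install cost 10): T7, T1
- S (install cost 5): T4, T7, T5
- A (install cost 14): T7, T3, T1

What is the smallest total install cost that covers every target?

12

This is an integer covering problem.
The greedy cost-per-new-target heuristic would pick V and X for 14, but a cheaper cover exists.
Choose Y and S: together they cover T4, T7, T3, T5, T1 — every target.
Total install cost: 7 + 5 = 12.
No cover costs less than 12.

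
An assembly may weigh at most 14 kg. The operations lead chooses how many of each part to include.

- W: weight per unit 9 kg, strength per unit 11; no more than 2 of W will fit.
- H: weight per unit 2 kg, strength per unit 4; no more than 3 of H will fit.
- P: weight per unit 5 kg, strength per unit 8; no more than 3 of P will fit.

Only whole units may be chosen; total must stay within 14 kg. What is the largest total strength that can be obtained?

1×H and 2×P: weight 12 ≤ 14, strength 1·4 + 2·8 = 20.
2×H and 2×P: weight 14 ≤ 14, strength 2·4 + 2·8 = 24.
Best is 24.

24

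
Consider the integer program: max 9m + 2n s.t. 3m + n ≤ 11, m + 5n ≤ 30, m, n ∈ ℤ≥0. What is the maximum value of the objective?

(m,n)=(3,2) is feasible, giving 31.
(m,n)=(3,1) is feasible, giving 29.
(m,n)=(3,0) is feasible, giving 27.
(m,n)=(2,3) is feasible, giving 24.
No feasible integer point exceeds 31.

31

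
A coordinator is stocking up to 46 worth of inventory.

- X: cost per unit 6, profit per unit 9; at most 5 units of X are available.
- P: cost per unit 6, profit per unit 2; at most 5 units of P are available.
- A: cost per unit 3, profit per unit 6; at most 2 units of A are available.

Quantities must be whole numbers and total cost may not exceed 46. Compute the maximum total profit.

59

A has the best ratio (6/3); taking only A gives at most 2×6 = 12 (stopped by the supply cap of 2).
Mixing does better — 5×X, 1×P, and 2×A: cost 42 ≤ 46, profit 5·9 + 1·2 + 2·6 = 59.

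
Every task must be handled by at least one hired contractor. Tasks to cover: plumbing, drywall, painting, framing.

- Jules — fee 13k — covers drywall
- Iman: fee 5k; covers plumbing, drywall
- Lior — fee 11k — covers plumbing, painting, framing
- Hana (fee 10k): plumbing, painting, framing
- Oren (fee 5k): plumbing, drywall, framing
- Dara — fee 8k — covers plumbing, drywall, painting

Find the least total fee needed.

13

Choose Oren and Dara: together they cover plumbing, drywall, painting, framing — every task.
Total fee: 5 + 8 = 13.
No cover costs less than 13.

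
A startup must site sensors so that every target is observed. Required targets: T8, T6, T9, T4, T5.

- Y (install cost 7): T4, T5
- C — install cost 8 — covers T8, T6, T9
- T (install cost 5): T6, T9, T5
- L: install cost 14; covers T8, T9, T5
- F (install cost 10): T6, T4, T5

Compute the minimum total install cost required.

The greedy cost-per-new-target heuristic would pick T, Y, and C for 20, but a cheaper cover exists.
Choose Y and C: together they cover T8, T6, T9, T4, T5 — every target.
Total install cost: 7 + 8 = 15.
No cover costs less than 15.

15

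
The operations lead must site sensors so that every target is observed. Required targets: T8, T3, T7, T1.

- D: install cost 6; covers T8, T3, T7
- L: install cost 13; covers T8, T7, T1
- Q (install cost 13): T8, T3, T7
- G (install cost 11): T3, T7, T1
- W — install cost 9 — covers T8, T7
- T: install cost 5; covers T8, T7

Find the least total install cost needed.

This is an integer covering problem.
The greedy cost-per-new-target heuristic would pick D and G for 17, but a cheaper cover exists.
Choose G and T: together they cover T8, T3, T7, T1 — every target.
Total install cost: 11 + 5 = 16.
No cover costs less than 16.

16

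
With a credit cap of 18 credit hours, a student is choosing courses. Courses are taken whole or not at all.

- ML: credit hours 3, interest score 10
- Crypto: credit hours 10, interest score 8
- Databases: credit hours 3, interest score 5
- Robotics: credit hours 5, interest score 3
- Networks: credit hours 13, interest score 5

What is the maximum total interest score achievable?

23

Take ML, Crypto, and Databases: credit hours 3 + 10 + 3 = 16 ≤ 18, interest score 10 + 8 + 5 = 23.
No other feasible combination does better.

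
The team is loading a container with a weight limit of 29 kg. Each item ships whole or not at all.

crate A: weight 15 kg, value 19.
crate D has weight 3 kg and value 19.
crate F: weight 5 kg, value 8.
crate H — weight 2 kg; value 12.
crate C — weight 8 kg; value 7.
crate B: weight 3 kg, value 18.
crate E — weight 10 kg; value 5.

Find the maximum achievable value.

76

Allowing fractional choices, the relaxed optimum would be about 76.9, but items are indivisible.
crate D + crate F + crate H + crate C + crate B: weight 3 + 5 + 2 + 8 + 3 = 21 ≤ 29, value 19 + 8 + 12 + 7 + 18 = 64.
crate A + crate D + crate F + crate H + crate B: weight 15 + 3 + 5 + 2 + 3 = 28 ≤ 29, value 19 + 19 + 8 + 12 + 18 = 76.
crate A + crate D + crate H + crate B: weight 15 + 3 + 2 + 3 = 23 ≤ 29, value 19 + 19 + 12 + 18 = 68.
Best is crate A, crate D, crate F, crate H, and crate B with total value 76.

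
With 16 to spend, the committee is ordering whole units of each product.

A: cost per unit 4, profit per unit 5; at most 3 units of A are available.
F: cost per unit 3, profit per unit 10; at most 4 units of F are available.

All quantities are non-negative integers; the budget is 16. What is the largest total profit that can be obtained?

Take 1×A and 4×F: cost 16 ≤ 16, profit 1·5 + 4·10 = 45.
F has the best ratio (10/3) and is taken to its limit of 4; remaining capacity is filled optimally with the others.

45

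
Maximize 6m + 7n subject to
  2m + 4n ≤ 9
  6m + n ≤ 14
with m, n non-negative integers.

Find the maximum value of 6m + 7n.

19

(m,n)=(2,1) is feasible, giving 19.
(m,n)=(1,1) is feasible, giving 13.
(m,n)=(2,0) is feasible, giving 12.
(m,n)=(1,0) is feasible, giving 6.
No feasible integer point exceeds 19.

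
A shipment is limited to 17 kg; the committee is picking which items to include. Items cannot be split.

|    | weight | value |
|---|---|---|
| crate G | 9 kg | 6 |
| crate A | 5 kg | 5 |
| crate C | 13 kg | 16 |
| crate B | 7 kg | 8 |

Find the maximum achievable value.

Treat it as a binary knapsack problem.
crate C: weight 13 ≤ 17, value 16.
crate G + crate B: weight 9 + 7 = 16 ≤ 17, value 6 + 8 = 14.
crate A + crate B: weight 5 + 7 = 12 ≤ 17, value 5 + 8 = 13.
Best is crate C with total value 16.

16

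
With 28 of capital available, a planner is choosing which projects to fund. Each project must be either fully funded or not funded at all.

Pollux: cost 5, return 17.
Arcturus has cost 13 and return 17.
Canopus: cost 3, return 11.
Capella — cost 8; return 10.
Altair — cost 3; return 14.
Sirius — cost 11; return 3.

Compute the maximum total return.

59

Pollux + Arcturus + Canopus + Altair: cost 5 + 13 + 3 + 3 = 24 ≤ 28, return 17 + 17 + 11 + 14 = 59.
Pollux + Canopus + Capella + Altair: cost 5 + 3 + 8 + 3 = 19 ≤ 28, return 17 + 11 + 10 + 14 = 52.
Best is Pollux, Arcturus, Canopus, and Altair with total return 59.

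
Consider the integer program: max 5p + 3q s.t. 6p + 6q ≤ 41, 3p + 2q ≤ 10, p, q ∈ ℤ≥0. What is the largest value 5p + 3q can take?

(p,q)=(2,2) is feasible, giving 16.
(p,q)=(3,0) is feasible, giving 15.
No feasible integer point exceeds 16.

16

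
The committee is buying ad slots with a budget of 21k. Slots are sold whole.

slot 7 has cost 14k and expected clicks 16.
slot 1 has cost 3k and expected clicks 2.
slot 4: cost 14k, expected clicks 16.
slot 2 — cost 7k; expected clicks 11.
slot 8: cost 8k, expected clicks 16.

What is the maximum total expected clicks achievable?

Treat it as a binary knapsack problem.
slot 1 + slot 2 + slot 8: cost 3 + 7 + 8 = 18 ≤ 21, expected clicks 2 + 11 + 16 = 29.
slot 2 + slot 8: cost 7 + 8 = 15 ≤ 21, expected clicks 11 + 16 = 27.
slot 7 + slot 2: cost 14 + 7 = 21 ≤ 21, expected clicks 16 + 11 = 27.
Best is slot 1, slot 2, and slot 8 with total expected clicks 29.

29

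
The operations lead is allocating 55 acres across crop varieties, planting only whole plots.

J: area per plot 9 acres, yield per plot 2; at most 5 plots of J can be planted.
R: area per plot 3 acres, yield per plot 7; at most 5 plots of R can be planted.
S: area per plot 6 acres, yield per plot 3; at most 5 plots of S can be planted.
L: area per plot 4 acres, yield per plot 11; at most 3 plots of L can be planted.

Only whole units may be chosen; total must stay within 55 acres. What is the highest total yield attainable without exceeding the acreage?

80

This is a bounded integer knapsack.
L has the best ratio (11/4); taking only L gives at most 3×11 = 33 (stopped by the supply cap of 3).
Mixing does better — 5×R, 4×S, and 3×L: area 51 ≤ 55, yield 5·7 + 4·3 + 3·11 = 80.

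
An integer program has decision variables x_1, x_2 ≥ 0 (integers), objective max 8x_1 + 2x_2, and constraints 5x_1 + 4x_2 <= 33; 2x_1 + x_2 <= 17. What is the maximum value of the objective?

48

Relaxing integrality, the LP optimum is 52.80 at (x_1,x_2) = (6.6, 0), which is not an integer point.
(x_1,x_2)=(6,0): 5·6+4·0=30≤33, 2·6+1·0=12≤17, objective 48.
(x_1,x_2)=(5,1): 5·5+4·1=29≤33, 2·5+1·1=11≤17, objective 42.
(x_1,x_2)=(5,0): 5·5+4·0=25≤33, 2·5+1·0=10≤17, objective 40.
The best lattice point is (6,0), giving 48.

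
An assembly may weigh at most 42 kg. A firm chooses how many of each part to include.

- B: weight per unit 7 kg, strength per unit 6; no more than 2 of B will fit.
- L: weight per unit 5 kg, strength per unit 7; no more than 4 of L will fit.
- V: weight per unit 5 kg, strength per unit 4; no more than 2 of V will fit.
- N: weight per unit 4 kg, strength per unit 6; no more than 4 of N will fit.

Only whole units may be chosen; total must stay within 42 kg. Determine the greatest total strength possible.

N has the best ratio (6/4); taking only N gives at most 4×6 = 24 (stopped by the supply cap of 4).
Mixing does better — 4×L, 1×V, and 4×N: weight 41 ≤ 42, strength 4·7 + 1·4 + 4·6 = 56.

56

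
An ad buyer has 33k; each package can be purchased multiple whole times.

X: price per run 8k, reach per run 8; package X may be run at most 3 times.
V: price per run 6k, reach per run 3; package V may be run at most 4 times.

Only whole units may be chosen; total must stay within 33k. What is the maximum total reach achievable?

Take 3×X and 1×V: price 30 ≤ 33, reach 3·8 + 1·3 = 27.
X has the best ratio (8/8) and is taken to its limit of 3; remaining capacity is filled optimally with the others.

27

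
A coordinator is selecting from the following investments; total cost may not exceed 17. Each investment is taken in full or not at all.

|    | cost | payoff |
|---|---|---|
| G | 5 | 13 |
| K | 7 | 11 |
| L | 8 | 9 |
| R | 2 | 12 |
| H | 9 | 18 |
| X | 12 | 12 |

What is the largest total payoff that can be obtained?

43

Treat it as a binary knapsack problem.
Take G, R, and H: cost 5 + 2 + 9 = 16 ≤ 17, payoff 13 + 12 + 18 = 43.
No other feasible combination does better.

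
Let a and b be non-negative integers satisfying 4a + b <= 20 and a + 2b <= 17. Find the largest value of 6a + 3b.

Relaxing integrality, the LP optimum is 40.29 at (a,b) = (3.29, 6.86), which is not an integer point.
(a,b)=(3,7): 4·3+1·7=19≤20, 1·3+2·7=17≤17, objective 39.
(a,b)=(3,6): 4·3+1·6=18≤20, 1·3+2·6=15≤17, objective 36.
(a,b)=(2,7): 4·2+1·7=15≤20, 1·2+2·7=16≤17, objective 33.
No feasible integer point exceeds 39.

39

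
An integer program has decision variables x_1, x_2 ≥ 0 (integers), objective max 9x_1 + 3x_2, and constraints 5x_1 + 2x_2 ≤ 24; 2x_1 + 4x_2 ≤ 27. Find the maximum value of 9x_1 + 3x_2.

42

The continuous relaxation peaks at (4.8, 0) with value 43.20; rounding to a feasible lattice point costs some objective.
(x_1,x_2)=(4,2): 5·4+2·2=24≤24, 2·4+4·2=16≤27, objective 42.
(x_1,x_2)=(4,1): 5·4+2·1=22≤24, 2·4+4·1=12≤27, objective 39.
(x_1,x_2)=(4,0): 5·4+2·0=20≤24, 2·4+4·0=8≤27, objective 36.
Maximum is 42 at (x_1,x_2)=(4,2).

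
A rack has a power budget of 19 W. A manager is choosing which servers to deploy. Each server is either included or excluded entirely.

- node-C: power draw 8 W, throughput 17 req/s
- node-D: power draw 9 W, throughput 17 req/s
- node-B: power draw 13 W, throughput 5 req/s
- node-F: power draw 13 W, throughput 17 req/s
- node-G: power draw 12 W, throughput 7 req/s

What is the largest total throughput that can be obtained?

34

Allowing fractional choices, the relaxed optimum would be about 36.6, but servers are indivisible.
node-D: power draw 9 ≤ 19, throughput 17.
node-C + node-D: power draw 8 + 9 = 17 ≤ 19, throughput 17 + 17 = 34.
node-C: power draw 8 ≤ 19, throughput 17.
Best is node-C and node-D with total throughput 34.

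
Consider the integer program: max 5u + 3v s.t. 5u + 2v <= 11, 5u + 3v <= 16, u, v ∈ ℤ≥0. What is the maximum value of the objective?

15

Relaxing integrality, the LP optimum is 16.00 at (u,v) = (0, 5.33), which is not an integer point.
(u,v)=(0,5): 5·0+2·5=10≤11, 5·0+3·5=15≤16, objective 15.
(u,v)=(0,4): 5·0+2·4=8≤11, 5·0+3·4=12≤16, objective 12.
No feasible integer point exceeds 15.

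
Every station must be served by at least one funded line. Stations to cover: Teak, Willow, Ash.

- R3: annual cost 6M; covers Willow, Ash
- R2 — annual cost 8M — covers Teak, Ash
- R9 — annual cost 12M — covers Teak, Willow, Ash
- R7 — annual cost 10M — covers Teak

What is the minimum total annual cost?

12

This is a weighted set-cover instance.
The greedy cost-per-new-station heuristic would pick R3 and R2 for 14, but a cheaper cover exists.
R9 alone covers Teak, Willow, Ash — every station.
Total annual cost: 12.
No cover costs less than 12.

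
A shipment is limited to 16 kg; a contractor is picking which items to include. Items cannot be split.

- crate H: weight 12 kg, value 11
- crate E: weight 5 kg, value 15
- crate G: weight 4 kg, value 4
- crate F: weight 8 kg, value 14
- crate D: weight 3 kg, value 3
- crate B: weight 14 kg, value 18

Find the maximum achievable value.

32

crate E + crate G + crate D: weight 5 + 4 + 3 = 12 ≤ 16, value 15 + 4 + 3 = 22.
crate E + crate F + crate D: weight 5 + 8 + 3 = 16 ≤ 16, value 15 + 14 + 3 = 32.
crate E + crate F: weight 5 + 8 = 13 ≤ 16, value 15 + 14 = 29.
Best is crate E, crate F, and crate D with total value 32.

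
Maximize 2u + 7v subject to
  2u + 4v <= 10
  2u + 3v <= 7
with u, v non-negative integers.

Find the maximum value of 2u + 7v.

(u,v)=(0,2) is feasible, giving 14.
(u,v)=(1,1) is feasible, giving 9.
The best lattice point is (0,2), giving 14.

14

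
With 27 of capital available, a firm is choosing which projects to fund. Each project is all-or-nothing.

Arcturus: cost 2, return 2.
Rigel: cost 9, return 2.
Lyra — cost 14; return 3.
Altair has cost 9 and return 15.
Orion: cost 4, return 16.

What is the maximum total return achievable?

35

Take Arcturus, Rigel, Altair, and Orion: cost 2 + 9 + 9 + 4 = 24 ≤ 27, return 2 + 2 + 15 + 16 = 35.
No other feasible combination does better.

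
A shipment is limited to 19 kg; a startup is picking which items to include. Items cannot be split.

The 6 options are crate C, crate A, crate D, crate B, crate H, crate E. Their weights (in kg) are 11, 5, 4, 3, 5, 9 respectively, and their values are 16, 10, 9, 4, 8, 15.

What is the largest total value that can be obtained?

Treat it as a binary knapsack problem.
Allowing fractional choices, the relaxed optimum would be about 35.6, but items are indivisible.
crate D + crate H + crate E: weight 4 + 5 + 9 = 18 ≤ 19, value 9 + 8 + 15 = 32.
crate A + crate H + crate E: weight 5 + 5 + 9 = 19 ≤ 19, value 10 + 8 + 15 = 33.
crate A + crate D + crate E: weight 5 + 4 + 9 = 18 ≤ 19, value 10 + 9 + 15 = 34.
Best is crate A, crate D, and crate E with total value 34.

34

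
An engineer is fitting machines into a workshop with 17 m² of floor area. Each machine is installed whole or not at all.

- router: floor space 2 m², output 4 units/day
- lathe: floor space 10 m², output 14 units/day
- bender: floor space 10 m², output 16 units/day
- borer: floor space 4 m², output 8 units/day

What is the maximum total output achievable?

Take router, bender, and borer: floor space 2 + 10 + 4 = 16 ≤ 17, output 4 + 16 + 8 = 28.
No other feasible combination does better.

28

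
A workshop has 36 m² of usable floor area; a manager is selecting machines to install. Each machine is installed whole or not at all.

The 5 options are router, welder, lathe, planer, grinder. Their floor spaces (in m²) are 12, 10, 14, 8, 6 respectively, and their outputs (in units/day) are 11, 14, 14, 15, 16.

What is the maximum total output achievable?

56

Take router, welder, planer, and grinder: floor space 12 + 10 + 8 + 6 = 36 ≤ 36, output 11 + 14 + 15 + 16 = 56.
No other feasible combination does better.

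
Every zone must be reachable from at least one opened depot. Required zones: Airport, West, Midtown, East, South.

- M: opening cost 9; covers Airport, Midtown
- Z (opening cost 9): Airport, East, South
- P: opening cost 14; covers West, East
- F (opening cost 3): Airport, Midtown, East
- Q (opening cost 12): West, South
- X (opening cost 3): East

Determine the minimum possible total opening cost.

15

Choose F and Q: together they cover Airport, West, Midtown, East, South — every zone.
Total opening cost: 3 + 12 = 15.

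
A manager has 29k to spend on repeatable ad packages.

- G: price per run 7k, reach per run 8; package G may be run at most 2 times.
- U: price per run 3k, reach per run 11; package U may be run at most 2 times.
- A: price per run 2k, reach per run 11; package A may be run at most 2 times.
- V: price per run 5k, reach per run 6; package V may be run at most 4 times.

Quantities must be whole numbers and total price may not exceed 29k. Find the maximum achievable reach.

Take 2×G, 2×U, 2×A, and 1×V: price 29 ≤ 29, reach 2·8 + 2·11 + 2·11 + 1·6 = 66.
A has the best ratio (11/2) and is taken to its limit of 2; remaining capacity is filled optimally with the others.

66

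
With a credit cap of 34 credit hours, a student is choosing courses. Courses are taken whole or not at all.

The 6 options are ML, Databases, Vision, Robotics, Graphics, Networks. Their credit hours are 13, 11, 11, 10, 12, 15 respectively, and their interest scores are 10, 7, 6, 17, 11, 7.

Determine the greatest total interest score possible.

35

Take Databases, Robotics, and Graphics: credit hours 11 + 10 + 12 = 33 ≤ 34, interest score 7 + 17 + 11 = 35.
No other feasible combination does better.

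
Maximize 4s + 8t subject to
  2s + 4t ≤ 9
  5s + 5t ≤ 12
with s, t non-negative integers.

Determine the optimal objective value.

(s,t)=(0,2) is feasible, giving 16.
(s,t)=(1,1) is feasible, giving 12.
Maximum is 16 at (s,t)=(0,2).

16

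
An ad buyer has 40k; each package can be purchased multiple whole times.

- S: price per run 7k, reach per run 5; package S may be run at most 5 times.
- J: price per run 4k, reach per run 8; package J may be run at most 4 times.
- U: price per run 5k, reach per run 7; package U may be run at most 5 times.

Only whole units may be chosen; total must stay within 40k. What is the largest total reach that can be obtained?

60

4×J and 4×U: price 36 ≤ 40, reach 4·8 + 4·7 = 60.
3×J and 5×U: price 37 ≤ 40, reach 3·8 + 5·7 = 59.
Best is 60.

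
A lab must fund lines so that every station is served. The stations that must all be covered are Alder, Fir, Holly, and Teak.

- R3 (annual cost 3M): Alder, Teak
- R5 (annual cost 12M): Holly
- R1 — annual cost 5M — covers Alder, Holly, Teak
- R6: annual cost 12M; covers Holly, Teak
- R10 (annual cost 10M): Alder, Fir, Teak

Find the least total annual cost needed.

15

The greedy cost-per-new-station heuristic would pick R3, R1, and R10 for 18, but a cheaper cover exists.
Choose R1 and R10: together they cover Alder, Fir, Holly, Teak — every station.
Total annual cost: 5 + 10 = 15.
No cover costs less than 15.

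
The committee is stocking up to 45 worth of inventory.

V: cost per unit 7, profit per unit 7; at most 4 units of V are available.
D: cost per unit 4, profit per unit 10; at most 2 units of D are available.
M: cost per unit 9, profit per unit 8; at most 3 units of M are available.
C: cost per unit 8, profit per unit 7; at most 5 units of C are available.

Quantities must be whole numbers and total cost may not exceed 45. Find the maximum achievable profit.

56

4×V, 2×D, and 1×M: cost 45 ≤ 45, profit 4·7 + 2·10 + 1·8 = 56.
3×V, 2×D, and 2×C: cost 45 ≤ 45, profit 3·7 + 2·10 + 2·7 = 55.
Best is 56.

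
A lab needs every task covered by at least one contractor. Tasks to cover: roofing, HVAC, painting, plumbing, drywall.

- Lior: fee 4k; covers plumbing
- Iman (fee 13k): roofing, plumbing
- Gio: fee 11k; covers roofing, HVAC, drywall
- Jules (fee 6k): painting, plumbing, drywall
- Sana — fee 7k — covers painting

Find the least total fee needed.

This is an integer covering problem.
Choose Gio and Jules: together they cover roofing, HVAC, painting, plumbing, drywall — every task.
Total fee: 11 + 6 = 17.
No cover costs less than 17.

17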